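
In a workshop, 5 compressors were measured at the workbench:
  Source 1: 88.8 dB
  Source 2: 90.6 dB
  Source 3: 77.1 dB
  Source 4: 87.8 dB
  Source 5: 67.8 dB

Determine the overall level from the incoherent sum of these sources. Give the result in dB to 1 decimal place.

94.1 dB

Converting to relative power and adding: 10^(88.8/10) + 10^(90.6/10) + 10^(77.1/10) + 10^(87.8/10) + 10^(67.8/10) = 2.567e+09.
L_total = 10·log₁₀(2.567e+09) = 94.1 dB.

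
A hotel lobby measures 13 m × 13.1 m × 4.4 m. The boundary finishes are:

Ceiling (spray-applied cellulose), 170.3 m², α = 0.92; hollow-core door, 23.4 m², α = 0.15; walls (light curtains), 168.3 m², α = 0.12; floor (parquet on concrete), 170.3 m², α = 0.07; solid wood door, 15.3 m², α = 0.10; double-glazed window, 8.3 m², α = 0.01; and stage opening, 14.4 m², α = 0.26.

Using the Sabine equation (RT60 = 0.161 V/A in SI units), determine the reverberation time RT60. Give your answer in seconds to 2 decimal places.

0.61 s

A = Σ Sᵢαᵢ = 170.3·0.92 + 23.4·0.15 + 168.3·0.12 + 170.3·0.07 + 15.3·0.10 + 8.3·0.01 + 14.4·0.26 = 197.660 sabins.
V = 13·13.1·4.4 = 749.32 m³.
Sabine: RT60 = 0.161 × 749.32 / 197.660 = 0.61 s.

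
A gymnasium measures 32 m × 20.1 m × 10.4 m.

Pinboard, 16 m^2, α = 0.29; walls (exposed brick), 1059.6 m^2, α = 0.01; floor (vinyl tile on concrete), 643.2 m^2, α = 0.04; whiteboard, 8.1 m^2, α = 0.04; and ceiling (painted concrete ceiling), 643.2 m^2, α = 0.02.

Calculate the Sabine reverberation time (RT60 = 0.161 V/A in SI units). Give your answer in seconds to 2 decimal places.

Total absorption A = 16×0.29 + 1059.6×0.01 + 643.2×0.04 + 8.1×0.04 + 643.2×0.02
  = 4.640 + 10.596 + 25.728 + 0.324 + 12.864 = 54.152 m^2 sabins.
Volume V = 32 × 20.1 × 10.4 = 6689.28 m³.
Sabine: RT60 = 0.161 × 6689.28 / 54.152 = 19.89 s.

19.89 seconds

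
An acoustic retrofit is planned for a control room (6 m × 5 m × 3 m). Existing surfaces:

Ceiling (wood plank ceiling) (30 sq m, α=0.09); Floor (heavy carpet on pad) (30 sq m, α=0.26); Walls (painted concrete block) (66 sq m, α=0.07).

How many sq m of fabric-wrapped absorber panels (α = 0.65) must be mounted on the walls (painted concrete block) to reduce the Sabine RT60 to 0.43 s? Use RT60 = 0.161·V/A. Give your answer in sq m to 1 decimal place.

32.0

Summing Sᵢαᵢ: 2.700 + 7.800 + 4.620 → A₁ = 15.120 sabins.
Required A₂ = 0.161·90/0.43 = 33.698 sabins.
ΔA needed = 33.698 − 15.120 = 18.578 sabins.
Each sq m of panel replacing the walls (painted concrete block) adds (0.65 − 0.07) = 0.58 sabins.
Area = ΔA/Δα = 18.578/0.58 = 32.0 sq m.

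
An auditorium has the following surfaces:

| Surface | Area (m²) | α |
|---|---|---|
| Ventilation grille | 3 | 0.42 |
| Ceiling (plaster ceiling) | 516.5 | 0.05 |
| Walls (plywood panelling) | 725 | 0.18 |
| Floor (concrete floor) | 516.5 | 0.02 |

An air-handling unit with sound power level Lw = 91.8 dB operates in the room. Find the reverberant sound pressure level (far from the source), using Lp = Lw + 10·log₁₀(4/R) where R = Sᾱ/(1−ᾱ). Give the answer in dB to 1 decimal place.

75.1 dB

A = 167.915 sabins; S = 1761.0 m².
ᾱ = 167.915/1761.0 = 0.0954; R = Sᾱ/(1−ᾱ) = 167.915/(1−0.0954) = 185.623 m².
Lp = 91.8 + 10·log₁₀(4/185.623) = 91.8 + (-16.67) = 75.1 dB.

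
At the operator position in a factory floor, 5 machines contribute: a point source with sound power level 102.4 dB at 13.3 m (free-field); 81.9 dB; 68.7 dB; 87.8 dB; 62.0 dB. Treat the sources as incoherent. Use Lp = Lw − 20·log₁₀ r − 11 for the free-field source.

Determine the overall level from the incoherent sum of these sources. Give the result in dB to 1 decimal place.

Source at 13.3 m: Lp = 102.4 − 20·log₁₀(13.3) − 11 = 68.9 dB.
Sum in the linear (power) domain: Σ 10^(Lᵢ/10) = 10^(68.9/10) + 10^(81.9/10) + 10^(68.7/10) + 10^(87.8/10) + 10^(62.0/10) = 7.742e+08.
L_total = 10·log₁₀(7.742e+08) = 88.9 dB.

88.9 dB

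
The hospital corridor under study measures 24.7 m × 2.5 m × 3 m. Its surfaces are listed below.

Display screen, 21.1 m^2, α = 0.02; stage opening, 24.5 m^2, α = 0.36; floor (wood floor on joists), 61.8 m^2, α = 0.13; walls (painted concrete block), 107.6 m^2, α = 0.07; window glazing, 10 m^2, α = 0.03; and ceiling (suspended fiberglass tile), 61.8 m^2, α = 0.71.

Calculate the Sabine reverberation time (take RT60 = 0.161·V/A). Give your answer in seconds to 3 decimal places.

A = Σ Sᵢαᵢ = 21.1×0.02 + 24.5×0.36 + 61.8×0.13 + 107.6×0.07 + 10×0.03 + 61.8×0.71 = 68.986 sabins.
Room volume: 185.25 m³.
Sabine: RT60 = 0.161 × 185.25 / 68.986 = 0.432 s.

0.432 s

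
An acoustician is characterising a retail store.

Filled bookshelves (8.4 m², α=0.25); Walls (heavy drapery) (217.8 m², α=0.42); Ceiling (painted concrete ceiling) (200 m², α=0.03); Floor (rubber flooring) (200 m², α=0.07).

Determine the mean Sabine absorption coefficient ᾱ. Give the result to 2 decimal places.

0.18

Total surface area S = 626.2 m².
Weighted sum Σ Sα = 113.576.
ᾱ = A/S = 0.18.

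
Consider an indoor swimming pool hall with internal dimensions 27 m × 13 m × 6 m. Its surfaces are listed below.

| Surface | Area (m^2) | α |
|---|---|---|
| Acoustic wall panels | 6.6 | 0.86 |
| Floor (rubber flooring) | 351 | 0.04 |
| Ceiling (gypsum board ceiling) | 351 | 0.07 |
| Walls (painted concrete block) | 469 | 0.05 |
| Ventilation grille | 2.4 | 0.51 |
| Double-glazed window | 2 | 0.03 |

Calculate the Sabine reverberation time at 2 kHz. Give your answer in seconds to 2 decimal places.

Summing Sᵢαᵢ: 5.676 + 14.040 + 24.570 + 23.450 + 1.224 + 0.060 → A = 69.020 sabins.
V = 27·13·6 = 2106 m³.
Sabine: RT60 = 0.161 × 2106 / 69.020 = 4.91 s.

4.91 sec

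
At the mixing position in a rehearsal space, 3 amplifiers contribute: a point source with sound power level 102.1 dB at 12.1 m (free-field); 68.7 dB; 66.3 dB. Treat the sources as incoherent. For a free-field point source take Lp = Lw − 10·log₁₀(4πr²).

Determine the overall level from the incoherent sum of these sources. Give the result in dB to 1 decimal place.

73.1 dB

Source at 12.1 m: Lp = 102.1 − 10·log₁₀(4π·12.1²) = 102.1 − 10·log₁₀(1839.842) = 69.5 dB.
Sum in the linear (power) domain: Σ 10^(Lᵢ/10) = 10^(69.5/10) + 10^(68.7/10) + 10^(66.3/10) = 2.059e+07.
Combined level = 10 log₁₀(2.059e+07) = 73.1 dB.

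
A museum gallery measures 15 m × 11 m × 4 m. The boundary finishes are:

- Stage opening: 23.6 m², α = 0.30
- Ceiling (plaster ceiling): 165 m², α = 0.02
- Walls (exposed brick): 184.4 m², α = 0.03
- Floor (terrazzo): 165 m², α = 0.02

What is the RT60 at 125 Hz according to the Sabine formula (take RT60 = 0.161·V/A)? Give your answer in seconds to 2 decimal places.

5.53 sec

Total absorption A = 23.6·0.30 + 165·0.02 + 184.4·0.03 + 165·0.02
  = 7.080 + 3.300 + 5.532 + 3.300 = 19.212 m² sabins.
V = 15·11·4 = 660 m³.
RT60 = 0.161 · V / A = 0.161 × 660 / 19.212 = 5.53 s.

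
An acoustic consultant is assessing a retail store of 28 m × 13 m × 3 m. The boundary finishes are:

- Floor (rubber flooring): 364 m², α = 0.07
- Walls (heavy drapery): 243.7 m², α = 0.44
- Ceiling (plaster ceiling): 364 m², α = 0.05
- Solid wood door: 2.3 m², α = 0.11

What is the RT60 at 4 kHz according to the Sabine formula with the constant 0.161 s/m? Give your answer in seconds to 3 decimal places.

Equivalent absorption area: A = 364*0.07 + 243.7*0.44 + 364*0.05 + 2.3*0.11 = 151.161 m².
Volume V = 28 × 13 × 3 = 1092 m³.
RT60 = 0.161 · V / A = 0.161 × 1092 / 151.161 = 1.163 s.

1.163 sec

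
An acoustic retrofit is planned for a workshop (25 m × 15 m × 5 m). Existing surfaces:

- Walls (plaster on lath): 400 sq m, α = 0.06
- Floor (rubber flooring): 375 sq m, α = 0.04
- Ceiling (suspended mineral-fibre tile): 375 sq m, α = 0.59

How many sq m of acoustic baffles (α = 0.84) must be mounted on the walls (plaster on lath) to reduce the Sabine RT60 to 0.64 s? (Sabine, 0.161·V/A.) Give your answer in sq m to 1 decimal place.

271.1

Total absorption A₁ = 400*0.06 + 375*0.04 + 375*0.59
  = 24.000 + 15.000 + 221.250 = 260.250 sq m sabins.
Required A₂ = 0.161·1875/0.64 = 471.680 sabins.
ΔA needed = 471.680 − 260.250 = 211.430 sabins.
Each sq m of panel replacing the walls (plaster on lath) adds (0.84 − 0.06) = 0.78 sabins.
Area = ΔA/Δα = 211.430/0.78 = 271.1 sq m.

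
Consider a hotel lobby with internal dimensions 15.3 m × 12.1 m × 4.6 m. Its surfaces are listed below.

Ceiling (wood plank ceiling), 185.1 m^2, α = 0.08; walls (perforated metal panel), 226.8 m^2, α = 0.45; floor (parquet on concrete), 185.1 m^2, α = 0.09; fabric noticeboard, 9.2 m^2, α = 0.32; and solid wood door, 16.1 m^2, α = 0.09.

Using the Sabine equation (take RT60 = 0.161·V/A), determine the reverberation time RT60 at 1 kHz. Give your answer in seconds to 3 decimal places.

Summing Sᵢαᵢ: 14.808 + 102.060 + 16.659 + 2.944 + 1.449 → A = 137.920 sabins.
V = 15.3·12.1·4.6 = 851.598 m³.
Sabine: RT60 = 0.161 × 851.598 / 137.920 = 0.994 s.

0.994 s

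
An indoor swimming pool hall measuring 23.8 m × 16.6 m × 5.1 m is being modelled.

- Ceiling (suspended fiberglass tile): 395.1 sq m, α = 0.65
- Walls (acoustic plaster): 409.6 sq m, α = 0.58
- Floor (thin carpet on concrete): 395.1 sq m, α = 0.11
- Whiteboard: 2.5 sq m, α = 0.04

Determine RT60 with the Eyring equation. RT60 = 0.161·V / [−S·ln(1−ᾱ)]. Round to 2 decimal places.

0.45 s

Total surface area S = 395.1 + 409.6 + 395.1 + 2.5 = 1202.3 sq m.
Σ(Sᵢαᵢ) = 395.1·0.65 + 409.6·0.58 + 395.1·0.11 + 2.5·0.04 = 537.944.
Mean coefficient ᾱ = A/S = 0.4474.
−S·ln(1−ᾱ) = −1202.3 × ln(1 − 0.4474) = 713.109.
V = 23.8 × 16.6 × 5.1 = 2014.908 m³.
RT60 = 0.161 × 2014.908 / 713.109 = 0.45 s.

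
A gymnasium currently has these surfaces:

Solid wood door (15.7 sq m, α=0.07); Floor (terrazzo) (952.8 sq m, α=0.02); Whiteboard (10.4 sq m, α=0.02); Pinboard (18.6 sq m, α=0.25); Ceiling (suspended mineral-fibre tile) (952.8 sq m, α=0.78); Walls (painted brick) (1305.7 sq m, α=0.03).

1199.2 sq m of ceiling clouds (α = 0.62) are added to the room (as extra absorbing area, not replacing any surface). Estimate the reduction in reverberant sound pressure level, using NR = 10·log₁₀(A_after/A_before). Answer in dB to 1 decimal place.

Equivalent absorption area: A_before = 15.7*0.07 + 952.8*0.02 + 10.4*0.02 + 18.6*0.25 + 952.8*0.78 + 1305.7*0.03 = 807.368 sq m.
Added absorption = 1199.2 × 0.62 = 743.504 sabins.
New total A_after = 1550.872 sabins.
Reduction = 10 log₁₀(A_after/A_before) = 10 log₁₀(1.9209) = 2.8 dB.

2.8 dB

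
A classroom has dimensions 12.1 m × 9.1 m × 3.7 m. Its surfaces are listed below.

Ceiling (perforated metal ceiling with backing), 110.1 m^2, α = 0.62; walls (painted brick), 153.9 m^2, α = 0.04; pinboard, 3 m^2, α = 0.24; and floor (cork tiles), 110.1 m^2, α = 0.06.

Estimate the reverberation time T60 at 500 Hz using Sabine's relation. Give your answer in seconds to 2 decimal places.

0.80 s

A = Σ Sᵢαᵢ = 110.1*0.62 + 153.9*0.04 + 3*0.24 + 110.1*0.06 = 81.744 sabins.
V = 12.1·9.1·3.7 = 407.407 m³.
RT60 = 0.161 · V / A = 0.161 × 407.407 / 81.744 = 0.80 s.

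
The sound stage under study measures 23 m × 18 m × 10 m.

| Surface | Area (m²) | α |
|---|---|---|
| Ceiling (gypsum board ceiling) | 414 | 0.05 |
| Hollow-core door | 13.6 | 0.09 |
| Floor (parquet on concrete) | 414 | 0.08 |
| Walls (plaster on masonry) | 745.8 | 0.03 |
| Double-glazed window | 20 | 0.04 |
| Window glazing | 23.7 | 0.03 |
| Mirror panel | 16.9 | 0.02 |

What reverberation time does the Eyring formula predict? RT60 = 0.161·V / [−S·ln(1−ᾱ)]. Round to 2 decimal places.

Total surface area S = 414 + 13.6 + 414 + 745.8 + 20 + 23.7 + 16.9 = 1648.0 m².
Σ(Sᵢαᵢ) = 414·0.05 + 13.6·0.09 + 414·0.08 + 745.8·0.03 + 20·0.04 + 23.7·0.03 + 16.9·0.02 = 79.267.
Mean coefficient ᾱ = A/S = 0.0481.
−S·ln(1−ᾱ) = −1648.0 × ln(1 − 0.0481) = 81.239.
V = 23 × 18 × 10 = 4140 m³.
T = 0.161·V/[−S·ln(1−ᾱ)] = 0.161·4140/81.239 = 8.20 s.

8.20 s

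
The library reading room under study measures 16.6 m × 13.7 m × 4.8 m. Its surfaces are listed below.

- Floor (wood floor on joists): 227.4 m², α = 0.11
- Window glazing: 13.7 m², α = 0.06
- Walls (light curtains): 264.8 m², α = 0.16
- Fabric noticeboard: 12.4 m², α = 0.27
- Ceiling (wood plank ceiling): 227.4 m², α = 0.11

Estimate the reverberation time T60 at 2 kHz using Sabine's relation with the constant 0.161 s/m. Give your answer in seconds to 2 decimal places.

1.82 sec

Equivalent absorption area: A = 227.4·0.11 + 13.7·0.06 + 264.8·0.16 + 12.4·0.27 + 227.4·0.11 = 96.566 m².
Volume V = 16.6 × 13.7 × 4.8 = 1091.616 m³.
RT60 = 0.161 · V / A = 0.161 × 1091.616 / 96.566 = 1.82 s.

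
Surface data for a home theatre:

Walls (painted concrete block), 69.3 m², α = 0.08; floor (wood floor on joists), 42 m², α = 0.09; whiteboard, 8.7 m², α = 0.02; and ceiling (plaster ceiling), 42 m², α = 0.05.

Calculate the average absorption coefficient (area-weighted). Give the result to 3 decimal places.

0.072

Total surface area S = 162.0 m².
A = 69.3·0.08 + 42·0.09 + 8.7·0.02 + 42·0.05 = 11.598 sabins.
ᾱ = A/S = 0.072.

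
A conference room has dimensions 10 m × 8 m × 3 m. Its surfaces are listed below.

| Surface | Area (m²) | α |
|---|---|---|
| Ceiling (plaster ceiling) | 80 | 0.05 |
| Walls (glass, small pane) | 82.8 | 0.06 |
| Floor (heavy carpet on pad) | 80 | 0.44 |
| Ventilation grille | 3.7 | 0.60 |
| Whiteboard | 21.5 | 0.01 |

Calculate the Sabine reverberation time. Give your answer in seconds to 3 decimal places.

0.829 s

Equivalent absorption area: A = 80*0.05 + 82.8*0.06 + 80*0.44 + 3.7*0.60 + 21.5*0.01 = 46.603 m².
Volume V = 10 × 8 × 3 = 240 m³.
Sabine: RT60 = 0.161 × 240 / 46.603 = 0.829 s.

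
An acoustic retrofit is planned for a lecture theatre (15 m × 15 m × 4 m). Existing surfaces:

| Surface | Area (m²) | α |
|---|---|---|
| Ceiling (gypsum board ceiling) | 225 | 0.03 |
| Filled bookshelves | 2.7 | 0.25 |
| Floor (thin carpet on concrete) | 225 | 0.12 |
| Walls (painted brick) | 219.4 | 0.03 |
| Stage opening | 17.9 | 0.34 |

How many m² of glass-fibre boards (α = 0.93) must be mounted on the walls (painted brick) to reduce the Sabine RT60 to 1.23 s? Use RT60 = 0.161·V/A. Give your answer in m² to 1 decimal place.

A₁ = Σ Sᵢαᵢ = 225*0.03 + 2.7*0.25 + 225*0.12 + 219.4*0.03 + 17.9*0.34 = 47.093 sabins.
Required A₂ = 0.161·900/1.23 = 117.805 sabins.
Absorption to add: 117.805 − 47.093 = 70.712 sabins.
Net gain per m²: Δα = 0.93 − 0.03 = 0.90.
Area = ΔA/Δα = 70.712/0.90 = 78.6 m².

78.6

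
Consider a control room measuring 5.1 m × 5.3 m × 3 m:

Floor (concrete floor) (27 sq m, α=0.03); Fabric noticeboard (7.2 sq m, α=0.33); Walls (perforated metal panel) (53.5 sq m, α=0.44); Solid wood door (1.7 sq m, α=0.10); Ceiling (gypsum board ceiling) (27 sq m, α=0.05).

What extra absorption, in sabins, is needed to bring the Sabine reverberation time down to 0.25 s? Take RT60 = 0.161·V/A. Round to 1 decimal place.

Equivalent absorption area: A₁ = 27·0.03 + 7.2·0.33 + 53.5·0.44 + 1.7·0.10 + 27·0.05 = 28.246 sq m.
V = 81.09 m³. Required absorption A₂ = 0.161 × 81.09 / 0.25 = 52.222 sabins.
Shortfall: 52.222 − 28.246 = 24.0 sabins.

24.0 sabins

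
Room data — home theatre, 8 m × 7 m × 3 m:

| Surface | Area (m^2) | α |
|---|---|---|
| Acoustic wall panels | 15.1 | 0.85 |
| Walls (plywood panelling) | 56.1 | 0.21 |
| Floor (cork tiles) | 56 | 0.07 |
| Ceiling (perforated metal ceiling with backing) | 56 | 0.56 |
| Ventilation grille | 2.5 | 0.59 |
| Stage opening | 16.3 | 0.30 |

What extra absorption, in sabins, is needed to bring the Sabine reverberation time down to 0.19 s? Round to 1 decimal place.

76.1 sabins

Equivalent absorption area: A₁ = 15.1·0.85 + 56.1·0.21 + 56·0.07 + 56·0.56 + 2.5·0.59 + 16.3·0.30 = 66.261 m^2.
Target A₂ = 0.161·168/0.19 = 142.358 sabins (V = 168 m³).
Shortfall: 142.358 − 66.261 = 76.1 sabins.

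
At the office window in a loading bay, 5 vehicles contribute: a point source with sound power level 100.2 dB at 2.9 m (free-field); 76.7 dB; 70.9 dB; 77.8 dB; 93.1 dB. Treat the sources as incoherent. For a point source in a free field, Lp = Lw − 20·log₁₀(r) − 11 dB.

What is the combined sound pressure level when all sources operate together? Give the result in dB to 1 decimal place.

Source at 2.9 m: Lp = 100.2 − 20·log₁₀(2.9) − 11 = 80.0 dB.
Converting to relative power and adding: 10^(80.0/10) + 10^(76.7/10) + 10^(70.9/10) + 10^(77.8/10) + 10^(93.1/10) = 2.261e+09.
L_total = 10·log₁₀(2.261e+09) = 93.5 dB.

93.5 dB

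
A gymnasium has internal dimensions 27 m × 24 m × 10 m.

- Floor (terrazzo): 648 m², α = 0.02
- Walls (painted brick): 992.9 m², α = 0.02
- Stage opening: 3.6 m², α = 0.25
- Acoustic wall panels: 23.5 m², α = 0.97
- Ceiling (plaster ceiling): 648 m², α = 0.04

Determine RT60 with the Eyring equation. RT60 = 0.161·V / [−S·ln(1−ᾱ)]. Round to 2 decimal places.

12.43 sec

Total surface area S = 648 + 992.9 + 3.6 + 23.5 + 648 = 2316.0 m².
Absorption A = 648×0.02 + 992.9×0.02 + 3.6×0.25 + 23.5×0.97 + 648×0.04 = 82.433 sabins.
Mean coefficient ᾱ = A/S = 0.0356.
−S·ln(1−ᾱ) = −2316.0 × ln(1 − 0.0356) = 83.953.
V = 27 × 24 × 10 = 6480 m³.
T = 0.161·V/[−S·ln(1−ᾱ)] = 0.161·6480/83.953 = 12.43 s.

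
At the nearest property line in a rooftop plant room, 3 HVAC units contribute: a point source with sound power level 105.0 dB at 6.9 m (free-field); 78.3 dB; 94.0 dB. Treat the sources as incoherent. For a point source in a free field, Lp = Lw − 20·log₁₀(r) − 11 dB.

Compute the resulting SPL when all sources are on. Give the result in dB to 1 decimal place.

Source at 6.9 m: Lp = 105.0 − 20·log₁₀(6.9) − 11 = 77.2 dB.
Sum in the linear (power) domain: Σ 10^(Lᵢ/10) = 10^(77.2/10) + 10^(78.3/10) + 10^(94.0/10) = 2.632e+09.
Back to dB: 10·log₁₀ Σ = 94.2 dB.

94.2 dB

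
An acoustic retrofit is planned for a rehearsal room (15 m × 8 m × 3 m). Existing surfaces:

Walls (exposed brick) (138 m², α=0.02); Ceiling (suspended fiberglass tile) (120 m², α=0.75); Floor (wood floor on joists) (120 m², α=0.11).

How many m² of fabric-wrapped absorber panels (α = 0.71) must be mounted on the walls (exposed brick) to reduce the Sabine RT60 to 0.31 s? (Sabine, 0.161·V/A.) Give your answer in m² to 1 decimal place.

Total absorption A₁ = 138·0.02 + 120·0.75 + 120·0.11
  = 2.760 + 90.000 + 13.200 = 105.960 m² sabins.
V = 360 m³. Target absorption A₂ = 0.161 × 360 / 0.31 = 186.968 sabins.
Absorption to add: 186.968 − 105.960 = 81.008 sabins.
Each m² of panel replacing the walls (exposed brick) adds (0.71 − 0.02) = 0.69 sabins.
Panel area = 81.008 / 0.69 = 117.4 m².

117.4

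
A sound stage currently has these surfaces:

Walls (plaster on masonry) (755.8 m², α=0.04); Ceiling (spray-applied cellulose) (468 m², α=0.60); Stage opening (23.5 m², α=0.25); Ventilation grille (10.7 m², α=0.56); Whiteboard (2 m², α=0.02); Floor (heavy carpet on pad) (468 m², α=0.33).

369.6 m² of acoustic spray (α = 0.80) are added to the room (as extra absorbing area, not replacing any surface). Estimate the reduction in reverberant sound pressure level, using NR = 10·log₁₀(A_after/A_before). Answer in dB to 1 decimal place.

A_before = Σ Sᵢαᵢ = 755.8×0.04 + 468×0.60 + 23.5×0.25 + 10.7×0.56 + 2×0.02 + 468×0.33 = 477.379 sabins.
Treatment contributes 369.6·0.80 = 295.680 sabins.
A_after = 477.379 + 295.680 = 773.059 sabins.
Reduction = 10 log₁₀(A_after/A_before) = 10 log₁₀(1.6194) = 2.1 dB.

2.1 dB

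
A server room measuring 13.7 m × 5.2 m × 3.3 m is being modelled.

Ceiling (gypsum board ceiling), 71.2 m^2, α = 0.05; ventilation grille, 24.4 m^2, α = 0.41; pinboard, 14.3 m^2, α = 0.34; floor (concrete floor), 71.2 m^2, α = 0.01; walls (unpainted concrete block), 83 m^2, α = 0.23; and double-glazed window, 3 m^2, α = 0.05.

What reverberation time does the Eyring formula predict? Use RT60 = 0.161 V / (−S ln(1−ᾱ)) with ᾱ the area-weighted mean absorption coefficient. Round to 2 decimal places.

Total surface area S = 71.2 + 24.4 + 14.3 + 71.2 + 83 + 3 = 267.1 m^2.
Absorption A = 71.2×0.05 + 24.4×0.41 + 14.3×0.34 + 71.2×0.01 + 83×0.23 + 3×0.05 = 38.378 sabins.
Mean coefficient ᾱ = A/S = 0.1437.
Eyring denominator: −S ln(1−ᾱ) = 41.436.
V = 13.7 × 5.2 × 3.3 = 235.092 m³.
RT60 = 0.161 × 235.092 / 41.436 = 0.91 s.

0.91 seconds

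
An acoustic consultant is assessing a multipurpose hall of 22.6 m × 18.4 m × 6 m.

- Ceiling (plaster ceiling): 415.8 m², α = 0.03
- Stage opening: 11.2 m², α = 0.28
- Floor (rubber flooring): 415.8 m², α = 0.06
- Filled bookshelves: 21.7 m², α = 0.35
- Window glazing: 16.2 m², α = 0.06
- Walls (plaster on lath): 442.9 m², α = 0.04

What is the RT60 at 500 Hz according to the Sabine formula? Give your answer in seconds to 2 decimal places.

Summing Sᵢαᵢ: 12.474 + 3.136 + 24.948 + 7.595 + 0.972 + 17.716 → A = 66.841 sabins.
Room volume: 2495.04 m³.
Sabine: RT60 = 0.161 × 2495.04 / 66.841 = 6.01 s.

6.01 sec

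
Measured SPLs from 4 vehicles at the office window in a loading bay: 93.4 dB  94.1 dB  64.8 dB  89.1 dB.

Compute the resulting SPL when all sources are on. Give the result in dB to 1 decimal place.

97.5 dB

Converting to relative power and adding: 10^(93.4/10) + 10^(94.1/10) + 10^(64.8/10) + 10^(89.1/10) = 5.574e+09.
Back to dB: 10·log₁₀ Σ = 97.5 dB.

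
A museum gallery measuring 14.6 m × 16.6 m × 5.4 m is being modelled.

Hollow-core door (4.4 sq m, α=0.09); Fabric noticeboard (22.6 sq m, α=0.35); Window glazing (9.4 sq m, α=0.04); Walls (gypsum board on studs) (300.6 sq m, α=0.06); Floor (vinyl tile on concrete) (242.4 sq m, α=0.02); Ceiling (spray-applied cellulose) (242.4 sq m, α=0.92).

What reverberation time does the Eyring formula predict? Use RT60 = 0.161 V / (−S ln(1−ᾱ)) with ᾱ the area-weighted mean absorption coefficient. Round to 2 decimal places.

0.69 s

S = Σ Sᵢ = 821.8 sq m.
Absorption A = 4.4·0.09 + 22.6·0.35 + 9.4·0.04 + 300.6·0.06 + 242.4·0.02 + 242.4·0.92 = 254.574 sabins.
ᾱ = 254.574 / 821.8 = 0.3098.
Eyring denominator: −S ln(1−ᾱ) = 304.702.
V = 14.6 × 16.6 × 5.4 = 1308.744 m³.
RT60 = 0.161 × 1308.744 / 304.702 = 0.69 s.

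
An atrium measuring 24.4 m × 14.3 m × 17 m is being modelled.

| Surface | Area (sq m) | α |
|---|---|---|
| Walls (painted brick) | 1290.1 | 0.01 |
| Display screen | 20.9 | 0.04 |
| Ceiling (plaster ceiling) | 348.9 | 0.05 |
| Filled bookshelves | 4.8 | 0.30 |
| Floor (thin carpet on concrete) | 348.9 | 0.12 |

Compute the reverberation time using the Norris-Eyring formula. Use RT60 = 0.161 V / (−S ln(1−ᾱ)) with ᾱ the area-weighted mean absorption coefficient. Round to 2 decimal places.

12.58 s

S = Σ Sᵢ = 2013.6 sq m.
Σ(Sᵢαᵢ) = 1290.1·0.01 + 20.9·0.04 + 348.9·0.05 + 4.8·0.30 + 348.9·0.12 = 74.490.
Mean coefficient ᾱ = A/S = 0.0370.
−S·ln(1−ᾱ) = −2013.6 × ln(1 − 0.0370) = 75.916.
V = 24.4 × 14.3 × 17 = 5931.64 m³.
RT60 = 0.161 × 5931.64 / 75.916 = 12.58 s.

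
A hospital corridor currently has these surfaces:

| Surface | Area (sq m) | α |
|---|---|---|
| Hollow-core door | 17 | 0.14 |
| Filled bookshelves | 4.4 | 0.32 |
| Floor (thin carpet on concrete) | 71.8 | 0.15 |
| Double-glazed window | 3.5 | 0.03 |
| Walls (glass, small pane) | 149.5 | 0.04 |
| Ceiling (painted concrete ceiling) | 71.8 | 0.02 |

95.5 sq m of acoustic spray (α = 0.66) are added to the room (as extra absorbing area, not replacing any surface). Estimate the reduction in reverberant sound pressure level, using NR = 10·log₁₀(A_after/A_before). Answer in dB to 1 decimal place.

Equivalent absorption area: A_before = 17·0.14 + 4.4·0.32 + 71.8·0.15 + 3.5·0.03 + 149.5·0.04 + 71.8·0.02 = 22.079 sq m.
Treatment contributes 95.5·0.66 = 63.030 sabins.
A_after = 22.079 + 63.030 = 85.109 sabins.
Reduction = 10 log₁₀(A_after/A_before) = 10 log₁₀(3.8547) = 5.9 dB.

5.9 dB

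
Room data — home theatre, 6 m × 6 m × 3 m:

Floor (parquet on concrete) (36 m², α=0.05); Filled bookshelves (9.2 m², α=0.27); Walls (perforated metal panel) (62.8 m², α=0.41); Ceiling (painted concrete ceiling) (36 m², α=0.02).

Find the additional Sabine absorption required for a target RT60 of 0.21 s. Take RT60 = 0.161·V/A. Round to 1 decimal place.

Summing Sᵢαᵢ: 1.800 + 2.484 + 25.748 + 0.720 → A₁ = 30.752 sabins.
V = 108 m³. Required absorption A₂ = 0.161 × 108 / 0.21 = 82.800 sabins.
ΔA = A₂ − A₁ = 82.800 − 30.752 = 52.0 sabins.

52.0 sabins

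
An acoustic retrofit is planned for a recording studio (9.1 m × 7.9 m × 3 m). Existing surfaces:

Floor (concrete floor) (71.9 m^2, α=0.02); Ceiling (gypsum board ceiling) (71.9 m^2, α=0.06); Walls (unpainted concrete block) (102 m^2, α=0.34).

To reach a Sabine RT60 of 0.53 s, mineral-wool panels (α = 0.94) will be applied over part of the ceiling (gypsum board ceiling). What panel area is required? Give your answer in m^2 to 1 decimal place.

A₁ = Σ Sᵢαᵢ = 71.9*0.02 + 71.9*0.06 + 102*0.34 = 40.432 sabins.
V = 215.67 m³. Target absorption A₂ = 0.161 × 215.67 / 0.53 = 65.515 sabins.
ΔA needed = 65.515 − 40.432 = 25.083 sabins.
Each m^2 of panel replacing the ceiling (gypsum board ceiling) adds (0.94 − 0.06) = 0.88 sabins.
Area = ΔA/Δα = 25.083/0.88 = 28.5 m^2.

28.5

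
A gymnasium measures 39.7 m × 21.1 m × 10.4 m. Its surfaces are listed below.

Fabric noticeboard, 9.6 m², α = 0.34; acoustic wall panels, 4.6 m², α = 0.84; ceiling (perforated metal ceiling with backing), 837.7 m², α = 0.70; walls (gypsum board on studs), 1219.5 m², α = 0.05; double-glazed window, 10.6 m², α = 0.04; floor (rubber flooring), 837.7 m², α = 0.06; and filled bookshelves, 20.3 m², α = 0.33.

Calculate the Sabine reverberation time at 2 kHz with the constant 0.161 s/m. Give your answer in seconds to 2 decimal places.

Total absorption A = 9.6*0.34 + 4.6*0.84 + 837.7*0.70 + 1219.5*0.05 + 10.6*0.04 + 837.7*0.06 + 20.3*0.33
  = 3.264 + 3.864 + 586.390 + 60.975 + 0.424 + 50.262 + 6.699 = 711.878 m² sabins.
Volume V = 39.7 × 21.1 × 10.4 = 8711.768 m³.
Sabine: RT60 = 0.161 × 8711.768 / 711.878 = 1.97 s.

1.97 s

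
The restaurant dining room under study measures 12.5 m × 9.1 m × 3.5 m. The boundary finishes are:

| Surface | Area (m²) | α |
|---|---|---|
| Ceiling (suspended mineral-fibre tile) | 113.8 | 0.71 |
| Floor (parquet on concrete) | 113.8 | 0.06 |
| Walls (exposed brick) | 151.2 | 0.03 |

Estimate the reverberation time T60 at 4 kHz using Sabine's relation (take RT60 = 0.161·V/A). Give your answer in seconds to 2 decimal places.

Equivalent absorption area: A = 113.8×0.71 + 113.8×0.06 + 151.2×0.03 = 92.162 m².
V = 12.5·9.1·3.5 = 398.125 m³.
T = 0.161 V/A = 0.161·398.125/92.162 = 0.70 s.

0.70 sec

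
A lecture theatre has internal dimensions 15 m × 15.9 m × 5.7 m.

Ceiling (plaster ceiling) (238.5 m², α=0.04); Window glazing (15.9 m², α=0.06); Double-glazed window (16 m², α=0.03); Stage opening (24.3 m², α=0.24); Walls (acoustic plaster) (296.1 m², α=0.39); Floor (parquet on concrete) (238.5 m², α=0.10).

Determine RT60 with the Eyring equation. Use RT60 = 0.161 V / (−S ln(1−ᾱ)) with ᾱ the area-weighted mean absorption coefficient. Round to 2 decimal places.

S = Σ Sᵢ = 829.3 m².
Σ(Sᵢαᵢ) = 238.5×0.04 + 15.9×0.06 + 16×0.03 + 24.3×0.24 + 296.1×0.39 + 238.5×0.10 = 156.135.
Mean coefficient ᾱ = A/S = 0.1883.
Eyring denominator: −S ln(1−ᾱ) = 173.012.
V = 15 × 15.9 × 5.7 = 1359.45 m³.
T = 0.161·V/[−S·ln(1−ᾱ)] = 0.161·1359.45/173.012 = 1.27 s.

1.27 sec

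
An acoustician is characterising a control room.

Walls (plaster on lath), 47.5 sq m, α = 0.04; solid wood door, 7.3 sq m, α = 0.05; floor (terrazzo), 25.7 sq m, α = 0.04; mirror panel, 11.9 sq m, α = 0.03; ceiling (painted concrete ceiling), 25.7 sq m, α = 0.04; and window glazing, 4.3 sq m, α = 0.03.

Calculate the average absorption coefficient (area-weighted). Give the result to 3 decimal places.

0.039

Total surface area S = 122.4 sq m.
A = 47.5·0.04 + 7.3·0.05 + 25.7·0.04 + 11.9·0.03 + 25.7·0.04 + 4.3·0.03 = 4.807 sabins.
ᾱ = A/S = 0.039.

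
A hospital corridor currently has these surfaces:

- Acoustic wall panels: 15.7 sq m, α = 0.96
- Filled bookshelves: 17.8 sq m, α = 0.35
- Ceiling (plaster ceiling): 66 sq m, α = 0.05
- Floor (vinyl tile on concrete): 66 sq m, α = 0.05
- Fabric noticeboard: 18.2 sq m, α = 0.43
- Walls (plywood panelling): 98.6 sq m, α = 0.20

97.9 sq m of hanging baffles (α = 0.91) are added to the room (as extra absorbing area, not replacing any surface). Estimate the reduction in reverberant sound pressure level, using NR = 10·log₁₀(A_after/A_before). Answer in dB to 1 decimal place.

4.2 dB

A_before = Σ Sᵢαᵢ = 15.7×0.96 + 17.8×0.35 + 66×0.05 + 66×0.05 + 18.2×0.43 + 98.6×0.20 = 55.448 sabins.
Added absorption = 97.9 × 0.91 = 89.089 sabins.
A_after = 55.448 + 89.089 = 144.537 sabins.
Reduction = 10 log₁₀(A_after/A_before) = 10 log₁₀(2.6067) = 4.2 dB.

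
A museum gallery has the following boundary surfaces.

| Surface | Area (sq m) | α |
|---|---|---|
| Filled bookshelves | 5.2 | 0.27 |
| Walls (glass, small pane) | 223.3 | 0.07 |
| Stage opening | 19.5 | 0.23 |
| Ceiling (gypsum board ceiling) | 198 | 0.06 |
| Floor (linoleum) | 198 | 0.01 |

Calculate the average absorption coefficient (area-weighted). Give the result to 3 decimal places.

0.055

Total surface area S = 644.0 sq m.
A = 5.2·0.27 + 223.3·0.07 + 19.5·0.23 + 198·0.06 + 198·0.01 = 35.380 sabins.
ᾱ = 35.380 / 644.0 = 0.055.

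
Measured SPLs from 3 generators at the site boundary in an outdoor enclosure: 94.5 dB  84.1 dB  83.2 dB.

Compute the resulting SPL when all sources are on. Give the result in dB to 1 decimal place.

95.2 dB

Sum in the linear (power) domain: Σ 10^(Lᵢ/10) = 10^(94.5/10) + 10^(84.1/10) + 10^(83.2/10) = 3.284e+09.
Combined level = 10 log₁₀(3.284e+09) = 95.2 dB.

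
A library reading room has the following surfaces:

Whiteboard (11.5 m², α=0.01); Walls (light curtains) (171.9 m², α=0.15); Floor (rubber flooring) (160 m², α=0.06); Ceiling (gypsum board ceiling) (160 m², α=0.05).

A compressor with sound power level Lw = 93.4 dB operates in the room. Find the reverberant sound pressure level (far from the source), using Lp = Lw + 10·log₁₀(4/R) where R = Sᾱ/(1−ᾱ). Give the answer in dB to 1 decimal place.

Σ(Sᵢαᵢ) = 11.5×0.01 + 171.9×0.15 + 160×0.06 + 160×0.05 = 43.500; total area S = 503.4 m².
ᾱ = 43.500/503.4 = 0.0864; R = Sᾱ/(1−ᾱ) = 43.500/(1−0.0864) = 47.614 m².
Lp = Lw + 10 log₁₀(4/R) = 93.4 -10.76 = 82.6 dB.

82.6 dB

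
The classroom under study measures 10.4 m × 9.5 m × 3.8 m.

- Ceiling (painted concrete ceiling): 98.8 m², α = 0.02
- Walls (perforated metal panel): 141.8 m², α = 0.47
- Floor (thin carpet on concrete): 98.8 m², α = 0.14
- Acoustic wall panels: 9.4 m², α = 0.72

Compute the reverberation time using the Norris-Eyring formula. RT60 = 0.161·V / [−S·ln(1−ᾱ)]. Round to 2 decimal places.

0.59 s

Total surface area S = 98.8 + 141.8 + 98.8 + 9.4 = 348.8 m².
Absorption A = 98.8×0.02 + 141.8×0.47 + 98.8×0.14 + 9.4×0.72 = 89.222 sabins.
ᾱ = 89.222 / 348.8 = 0.2558.
Eyring denominator: −S ln(1−ᾱ) = 103.051.
V = 10.4 × 9.5 × 3.8 = 375.44 m³.
RT60 = 0.161 × 375.44 / 103.051 = 0.59 s.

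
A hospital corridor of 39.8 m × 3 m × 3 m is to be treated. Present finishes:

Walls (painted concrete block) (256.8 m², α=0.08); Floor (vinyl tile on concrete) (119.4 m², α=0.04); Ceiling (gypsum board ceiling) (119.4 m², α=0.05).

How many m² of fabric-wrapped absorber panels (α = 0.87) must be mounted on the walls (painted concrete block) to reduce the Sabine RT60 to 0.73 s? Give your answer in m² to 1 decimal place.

60.4

Equivalent absorption area: A₁ = 256.8·0.08 + 119.4·0.04 + 119.4·0.05 = 31.290 m².
V = 358.2 m³. Target absorption A₂ = 0.161 × 358.2 / 0.73 = 79.000 sabins.
ΔA needed = 79.000 − 31.290 = 47.710 sabins.
Each m² of panel replacing the walls (painted concrete block) adds (0.87 − 0.08) = 0.79 sabins.
Panel area = 47.710 / 0.79 = 60.4 m².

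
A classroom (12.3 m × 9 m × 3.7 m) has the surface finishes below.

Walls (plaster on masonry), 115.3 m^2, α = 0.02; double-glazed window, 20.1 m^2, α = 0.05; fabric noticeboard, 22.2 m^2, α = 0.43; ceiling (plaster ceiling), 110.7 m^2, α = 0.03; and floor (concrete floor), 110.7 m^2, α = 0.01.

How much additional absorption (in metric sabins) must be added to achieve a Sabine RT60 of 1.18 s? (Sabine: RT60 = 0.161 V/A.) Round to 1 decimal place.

Summing Sᵢαᵢ: 2.306 + 1.005 + 9.546 + 3.321 + 1.107 → A₁ = 17.285 sabins.
V = 409.59 m³. Required absorption A₂ = 0.161 × 409.59 / 1.18 = 55.885 sabins.
Additional absorption ΔA = 55.885 − 17.285 = 38.6 sabins.

38.6 sabins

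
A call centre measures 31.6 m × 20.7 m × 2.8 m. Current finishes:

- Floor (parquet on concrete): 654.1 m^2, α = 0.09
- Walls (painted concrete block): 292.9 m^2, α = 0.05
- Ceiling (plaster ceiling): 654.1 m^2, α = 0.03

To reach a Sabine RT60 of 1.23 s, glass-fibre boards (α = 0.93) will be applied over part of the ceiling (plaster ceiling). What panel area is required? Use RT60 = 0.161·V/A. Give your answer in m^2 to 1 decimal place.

162.9

Equivalent absorption area: A₁ = 654.1·0.09 + 292.9·0.05 + 654.1·0.03 = 93.137 m^2.
V = 1831.536 m³. Target absorption A₂ = 0.161 × 1831.536 / 1.23 = 239.738 sabins.
Absorption to add: 239.738 − 93.137 = 146.601 sabins.
Net gain per m^2: Δα = 0.93 − 0.03 = 0.90.
Panel area = 146.601 / 0.90 = 162.9 m^2.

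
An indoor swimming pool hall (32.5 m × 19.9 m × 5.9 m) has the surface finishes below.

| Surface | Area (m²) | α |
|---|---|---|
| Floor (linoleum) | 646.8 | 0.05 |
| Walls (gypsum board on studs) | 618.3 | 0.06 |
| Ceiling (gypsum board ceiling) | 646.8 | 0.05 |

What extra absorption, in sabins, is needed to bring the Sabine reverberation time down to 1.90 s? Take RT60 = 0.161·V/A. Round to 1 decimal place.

221.6 sabins

Total absorption A₁ = 646.8·0.05 + 618.3·0.06 + 646.8·0.05
  = 32.340 + 37.098 + 32.340 = 101.778 m² sabins.
V = 3815.825 m³. Required absorption A₂ = 0.161 × 3815.825 / 1.90 = 323.341 sabins.
Additional absorption ΔA = 323.341 − 101.778 = 221.6 sabins.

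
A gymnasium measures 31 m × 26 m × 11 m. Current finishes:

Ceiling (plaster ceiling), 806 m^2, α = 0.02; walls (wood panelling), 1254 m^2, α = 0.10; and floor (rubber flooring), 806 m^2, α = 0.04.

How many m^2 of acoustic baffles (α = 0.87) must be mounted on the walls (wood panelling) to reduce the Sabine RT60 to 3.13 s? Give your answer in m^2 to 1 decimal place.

Equivalent absorption area: A₁ = 806·0.02 + 1254·0.10 + 806·0.04 = 173.760 m^2.
V = 8866 m³. Target absorption A₂ = 0.161 × 8866 / 3.13 = 456.047 sabins.
ΔA needed = 456.047 − 173.760 = 282.287 sabins.
Each m^2 of panel replacing the walls (wood panelling) adds (0.87 − 0.10) = 0.77 sabins.
Panel area = 282.287 / 0.77 = 366.6 m^2.

366.6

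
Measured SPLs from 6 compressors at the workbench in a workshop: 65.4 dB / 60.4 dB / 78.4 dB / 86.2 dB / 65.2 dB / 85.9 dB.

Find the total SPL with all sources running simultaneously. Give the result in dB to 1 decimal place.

89.5 dB

Σ 10^(Lᵢ/10) = 8.83e+08.
Combined level = 10 log₁₀(8.83e+08) = 89.5 dB.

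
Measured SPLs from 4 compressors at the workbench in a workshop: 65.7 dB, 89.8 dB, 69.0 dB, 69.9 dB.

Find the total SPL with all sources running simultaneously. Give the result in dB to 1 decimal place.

Converting to relative power and adding: 10^(65.7/10) + 10^(89.8/10) + 10^(69.0/10) + 10^(69.9/10) = 9.764e+08.
L_total = 10·log₁₀(9.764e+08) = 89.9 dB.

89.9 dB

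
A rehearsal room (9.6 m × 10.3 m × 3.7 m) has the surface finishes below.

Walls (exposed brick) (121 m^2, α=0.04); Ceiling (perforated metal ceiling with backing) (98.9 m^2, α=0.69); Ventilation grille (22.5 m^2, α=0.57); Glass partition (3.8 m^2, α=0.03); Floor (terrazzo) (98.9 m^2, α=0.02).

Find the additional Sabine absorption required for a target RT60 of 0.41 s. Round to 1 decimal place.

Equivalent absorption area: A₁ = 121·0.04 + 98.9·0.69 + 22.5·0.57 + 3.8·0.03 + 98.9·0.02 = 87.998 m^2.
Target A₂ = 0.161·365.856/0.41 = 143.665 sabins (V = 365.856 m³).
Additional absorption ΔA = 143.665 − 87.998 = 55.7 sabins.

55.7 sabins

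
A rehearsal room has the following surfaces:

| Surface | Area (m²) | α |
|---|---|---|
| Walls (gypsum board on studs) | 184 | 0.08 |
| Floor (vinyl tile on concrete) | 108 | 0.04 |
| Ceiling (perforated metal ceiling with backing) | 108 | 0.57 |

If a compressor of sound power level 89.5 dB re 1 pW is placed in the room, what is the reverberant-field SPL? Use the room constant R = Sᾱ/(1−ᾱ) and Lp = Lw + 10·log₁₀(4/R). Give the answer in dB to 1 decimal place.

A = 80.600 sabins; S = 400.0 m².
ᾱ = 0.2015, so room constant R = A/(1−ᾱ) = 100.939 m².
Lp = 89.5 + 10·log₁₀(4/100.939) = 89.5 + (-14.02) = 75.5 dB.

75.5 dB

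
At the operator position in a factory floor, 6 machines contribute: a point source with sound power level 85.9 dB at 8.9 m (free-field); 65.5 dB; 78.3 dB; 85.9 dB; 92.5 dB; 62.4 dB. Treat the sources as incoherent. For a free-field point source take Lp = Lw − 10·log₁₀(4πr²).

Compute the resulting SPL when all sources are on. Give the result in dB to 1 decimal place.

93.5 dB

Source at 8.9 m: Lp = 85.9 − 10·log₁₀(4π·8.9²) = 85.9 − 10·log₁₀(995.382) = 55.9 dB.
Σ 10^(Lᵢ/10) = 2.241e+09.
Back to dB: 10·log₁₀ Σ = 93.5 dB.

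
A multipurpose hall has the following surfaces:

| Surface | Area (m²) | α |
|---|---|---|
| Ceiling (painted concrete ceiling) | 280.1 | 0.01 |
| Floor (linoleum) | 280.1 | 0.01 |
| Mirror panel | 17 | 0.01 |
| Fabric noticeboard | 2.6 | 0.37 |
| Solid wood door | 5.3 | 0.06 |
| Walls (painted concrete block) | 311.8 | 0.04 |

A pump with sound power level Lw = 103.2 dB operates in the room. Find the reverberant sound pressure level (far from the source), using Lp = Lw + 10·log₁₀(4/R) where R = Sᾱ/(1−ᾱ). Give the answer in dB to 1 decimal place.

A = 19.524 sabins; S = 896.9 m².
ᾱ = 0.0218, so room constant R = A/(1−ᾱ) = 19.959 m².
Lp = Lw + 10 log₁₀(4/R) = 103.2 -6.98 = 96.2 dB.

96.2 dB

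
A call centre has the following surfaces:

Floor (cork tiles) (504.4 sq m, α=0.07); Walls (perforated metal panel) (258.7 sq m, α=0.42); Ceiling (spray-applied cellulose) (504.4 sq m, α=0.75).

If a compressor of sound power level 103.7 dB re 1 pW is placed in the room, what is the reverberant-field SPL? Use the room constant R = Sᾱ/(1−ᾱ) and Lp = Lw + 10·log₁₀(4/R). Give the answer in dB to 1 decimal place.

Σ(Sᵢαᵢ) = 504.4×0.07 + 258.7×0.42 + 504.4×0.75 = 522.262; total area S = 1267.5 sq m.
ᾱ = 0.4120, so room constant R = A/(1−ᾱ) = 888.201 sq m.
Lp = Lw + 10 log₁₀(4/R) = 103.7 -23.46 = 80.2 dB.

80.2 dB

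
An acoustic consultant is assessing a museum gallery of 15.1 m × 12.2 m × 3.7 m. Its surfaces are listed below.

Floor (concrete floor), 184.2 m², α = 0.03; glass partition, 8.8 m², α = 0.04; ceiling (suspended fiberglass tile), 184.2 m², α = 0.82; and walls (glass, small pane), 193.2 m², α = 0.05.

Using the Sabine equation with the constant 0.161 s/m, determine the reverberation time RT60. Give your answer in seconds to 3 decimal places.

0.659 s

A = Σ Sᵢαᵢ = 184.2×0.03 + 8.8×0.04 + 184.2×0.82 + 193.2×0.05 = 166.582 sabins.
Volume V = 15.1 × 12.2 × 3.7 = 681.614 m³.
T = 0.161 V/A = 0.161·681.614/166.582 = 0.659 s.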